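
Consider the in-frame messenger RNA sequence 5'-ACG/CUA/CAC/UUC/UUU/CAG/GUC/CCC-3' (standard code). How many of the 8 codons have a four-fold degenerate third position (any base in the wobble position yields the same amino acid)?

Codon 1 ACG (Thr): third position 4-fold.
Codon 2 CUA (Leu): third position 4-fold.
Codon 3 CAC (His): third position 2-fold.
Codon 4 UUC (Phe): third position 2-fold.
Codon 5 UUU (Phe): third position 2-fold.
Codon 6 CAG (Gln): third position 2-fold.
Codon 7 GUC (Val): third position 4-fold.
Codon 8 CCC (Pro): third position 4-fold.
Four-fold degenerate third positions: 4.

4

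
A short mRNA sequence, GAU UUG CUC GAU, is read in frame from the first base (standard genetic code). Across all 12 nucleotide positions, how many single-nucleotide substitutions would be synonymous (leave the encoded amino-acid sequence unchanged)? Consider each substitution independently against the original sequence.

7

Codon 1 (GAU, Asp): 1 synonymous substitution.
Codon 2 (UUG, Leu): 2 synonymous substitutions.
Codon 3 (CUC, Leu): 3 synonymous substitutions.
Codon 4 (GAU, Asp): 1 synonymous substitution.
Total: 1 + 2 + 3 + 1 = 7.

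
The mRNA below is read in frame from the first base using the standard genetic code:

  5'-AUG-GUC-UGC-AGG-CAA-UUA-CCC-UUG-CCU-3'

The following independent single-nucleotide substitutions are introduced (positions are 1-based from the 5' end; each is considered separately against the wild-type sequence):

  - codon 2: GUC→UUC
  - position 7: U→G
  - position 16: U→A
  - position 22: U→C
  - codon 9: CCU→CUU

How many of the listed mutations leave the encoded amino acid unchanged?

1

Codon 2: GUC (Val) → UUC (Phe) — missense.
Codon 3: UGC (Cys) → GGC (Gly) — missense.
Codon 6: UUA (Leu) → AUA (Ile) — missense.
Codon 8: UUG (Leu) → CUG (Leu) — synonymous.
Codon 9: CCU (Pro) → CUU (Leu) — missense.
Synonymous: 1 of 5.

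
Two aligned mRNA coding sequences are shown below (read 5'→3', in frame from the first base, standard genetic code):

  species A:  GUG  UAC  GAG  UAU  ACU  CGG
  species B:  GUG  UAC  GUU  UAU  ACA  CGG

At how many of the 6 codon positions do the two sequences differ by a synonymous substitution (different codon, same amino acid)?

1

Codon 1: GUG Val / GUG Val — identical.
Codon 2: UAC Tyr / UAC Tyr — identical.
Codon 3: GAG Glu / GUU Val — nonsynonymous.
Codon 4: UAU Tyr / UAU Tyr — identical.
Codon 5: ACU Thr / ACA Thr — synonymous.
Codon 6: CGG Arg / CGG Arg — identical.
Synonymous differences: 1.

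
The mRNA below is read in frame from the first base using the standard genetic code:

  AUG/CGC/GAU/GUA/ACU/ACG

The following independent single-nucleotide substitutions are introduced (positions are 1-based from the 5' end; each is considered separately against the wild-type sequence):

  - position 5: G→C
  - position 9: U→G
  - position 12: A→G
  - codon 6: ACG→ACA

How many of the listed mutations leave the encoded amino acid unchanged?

2

Codon 2: CGC (Arg) → CCC (Pro) — missense.
Codon 3: GAU (Asp) → GAG (Glu) — missense.
Codon 4: GUA (Val) → GUG (Val) — synonymous.
Codon 6: ACG (Thr) → ACA (Thr) — synonymous.
Synonymous: 2 of 4.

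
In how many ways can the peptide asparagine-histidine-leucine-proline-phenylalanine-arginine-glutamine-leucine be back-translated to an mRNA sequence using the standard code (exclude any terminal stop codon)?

Asn: 2 codons.
His: 2 codons.
Leu: 6 codons.
Pro: 4 codons.
Phe: 2 codons.
Arg: 6 codons.
Gln: 2 codons.
Leu: 6 codons.
2 × 2 × 6 × 4 × 2 × 6 × 2 × 6 = 13824.

13824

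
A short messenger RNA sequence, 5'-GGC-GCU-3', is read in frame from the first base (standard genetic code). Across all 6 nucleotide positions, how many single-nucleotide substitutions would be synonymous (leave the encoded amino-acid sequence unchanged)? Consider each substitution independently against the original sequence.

Codon 1 (GGC, Gly): 3 synonymous substitutions.
Codon 2 (GCU, Ala): 3 synonymous substitutions.
Total: 3 + 3 = 6.

6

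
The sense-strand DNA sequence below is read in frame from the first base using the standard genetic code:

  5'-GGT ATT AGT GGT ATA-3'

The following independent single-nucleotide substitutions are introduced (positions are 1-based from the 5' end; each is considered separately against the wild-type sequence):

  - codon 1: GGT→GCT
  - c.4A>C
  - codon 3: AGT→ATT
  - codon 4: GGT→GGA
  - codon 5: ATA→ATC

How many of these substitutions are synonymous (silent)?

Codon 1: GGT (Gly) → GCT (Ala) — missense.
Codon 2: ATT (Ile) → CTT (Leu) — missense.
Codon 3: AGT (Ser) → ATT (Ile) — missense.
Codon 4: GGT (Gly) → GGA (Gly) — synonymous.
Codon 5: ATA (Ile) → ATC (Ile) — synonymous.
Synonymous: 2 of 5.

2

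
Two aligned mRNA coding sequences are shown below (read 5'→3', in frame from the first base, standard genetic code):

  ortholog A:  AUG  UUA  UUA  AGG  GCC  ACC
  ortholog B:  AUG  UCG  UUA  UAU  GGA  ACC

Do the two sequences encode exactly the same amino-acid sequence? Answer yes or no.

no

Codon 1: AUG Met / AUG Met — identical.
Codon 2: UUA Leu / UCG Ser — nonsynonymous.
Codon 3: UUA Leu / UUA Leu — identical.
Codon 4: AGG Arg / UAU Tyr — nonsynonymous.
Codon 5: GCC Ala / GGA Gly — nonsynonymous.
Codon 6: ACC Thr / ACC Thr — identical.
Nonsynonymous differences: 3 → different protein.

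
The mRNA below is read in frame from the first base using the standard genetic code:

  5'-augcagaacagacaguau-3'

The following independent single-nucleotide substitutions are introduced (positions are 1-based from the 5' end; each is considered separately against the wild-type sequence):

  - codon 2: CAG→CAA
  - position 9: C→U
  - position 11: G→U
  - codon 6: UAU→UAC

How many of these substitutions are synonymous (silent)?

3

Codon 2: CAG (Gln) → CAA (Gln) — synonymous.
Codon 3: AAC (Asn) → AAU (Asn) — synonymous.
Codon 4: AGA (Arg) → AUA (Ile) — missense.
Codon 6: UAU (Tyr) → UAC (Tyr) — synonymous.
Synonymous: 3 of 4.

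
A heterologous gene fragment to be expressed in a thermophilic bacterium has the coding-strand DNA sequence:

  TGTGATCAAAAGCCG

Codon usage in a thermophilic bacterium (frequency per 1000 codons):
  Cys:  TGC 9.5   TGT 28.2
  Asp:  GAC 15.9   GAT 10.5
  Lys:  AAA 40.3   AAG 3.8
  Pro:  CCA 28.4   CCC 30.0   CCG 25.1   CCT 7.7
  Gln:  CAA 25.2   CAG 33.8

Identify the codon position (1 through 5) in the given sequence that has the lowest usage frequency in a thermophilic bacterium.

4

Codon 1 TGT (Cys): 28.2 per 1000.
Codon 2 GAT (Asp): 10.5 per 1000.
Codon 3 CAA (Gln): 25.2 per 1000.
Codon 4 AAG (Lys): 3.8 per 1000.
Codon 5 CCG (Pro): 25.1 per 1000.
Lowest frequency is 3.8 at codon 4.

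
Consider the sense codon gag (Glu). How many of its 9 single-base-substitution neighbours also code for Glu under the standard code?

1

Position 1: none → 0 synonymous.
Position 2: none → 0 synonymous.
Position 3: GAA → 1 synonymous.
Total: 0 + 0 + 1 = 1.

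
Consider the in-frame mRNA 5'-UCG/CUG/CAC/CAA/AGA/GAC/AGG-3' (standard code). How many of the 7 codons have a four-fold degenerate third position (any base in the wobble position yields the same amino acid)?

2

Codon 1 UCG (Ser): third position 4-fold.
Codon 2 CUG (Leu): third position 4-fold.
Codon 3 CAC (His): third position 2-fold.
Codon 4 CAA (Gln): third position 2-fold.
Codon 5 AGA (Arg): third position 2-fold.
Codon 6 GAC (Asp): third position 2-fold.
Codon 7 AGG (Arg): third position 2-fold.
Four-fold degenerate third positions: 2.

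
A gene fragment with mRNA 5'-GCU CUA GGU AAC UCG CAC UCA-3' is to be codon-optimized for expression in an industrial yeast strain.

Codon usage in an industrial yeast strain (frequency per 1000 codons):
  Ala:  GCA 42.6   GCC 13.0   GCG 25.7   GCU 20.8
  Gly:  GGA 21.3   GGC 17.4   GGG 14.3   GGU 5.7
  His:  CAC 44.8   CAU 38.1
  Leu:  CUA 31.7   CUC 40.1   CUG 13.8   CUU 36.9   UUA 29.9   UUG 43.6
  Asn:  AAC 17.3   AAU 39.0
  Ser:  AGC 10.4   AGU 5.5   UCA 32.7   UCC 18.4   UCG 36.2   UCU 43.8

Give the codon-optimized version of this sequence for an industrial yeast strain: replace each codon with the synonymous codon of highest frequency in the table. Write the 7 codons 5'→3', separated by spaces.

Codon 1 (Ala): best is GCA at 42.6.
Codon 2 (Leu): best is UUG at 43.6.
Codon 3 (Gly): best is GGA at 21.3.
Codon 4 (Asn): best is AAU at 39.0.
Codon 5 (Ser): best is UCU at 43.8.
Codon 6 (His): best is CAC at 44.8.
Codon 7 (Ser): best is UCU at 43.8.

GCA UUG GGA AAU UCU CAC UCU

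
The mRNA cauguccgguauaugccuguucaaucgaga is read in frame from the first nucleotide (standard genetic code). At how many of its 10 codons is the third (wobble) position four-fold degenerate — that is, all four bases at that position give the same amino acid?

5

Codon 1 CAU (His): third position 2-fold.
Codon 2 GUC (Val): third position 4-fold.
Codon 3 CGG (Arg): third position 4-fold.
Codon 4 UAU (Tyr): third position 2-fold.
Codon 5 AUG (Met): third position 1-fold.
Codon 6 CCU (Pro): third position 4-fold.
Codon 7 GUU (Val): third position 4-fold.
Codon 8 CAA (Gln): third position 2-fold.
Codon 9 UCG (Ser): third position 4-fold.
Codon 10 AGA (Arg): third position 2-fold.
Four-fold degenerate third positions: 5.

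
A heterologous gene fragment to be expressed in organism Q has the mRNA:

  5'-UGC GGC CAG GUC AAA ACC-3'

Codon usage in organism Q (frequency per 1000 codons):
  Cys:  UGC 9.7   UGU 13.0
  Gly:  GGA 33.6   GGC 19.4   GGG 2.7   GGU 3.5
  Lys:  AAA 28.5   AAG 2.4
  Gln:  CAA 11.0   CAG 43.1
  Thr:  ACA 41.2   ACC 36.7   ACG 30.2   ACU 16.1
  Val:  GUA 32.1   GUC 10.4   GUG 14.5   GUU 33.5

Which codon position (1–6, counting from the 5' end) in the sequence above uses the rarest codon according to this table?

1

Codon 1 UGC (Cys): 9.7 per 1000.
Codon 2 GGC (Gly): 19.4 per 1000.
Codon 3 CAG (Gln): 43.1 per 1000.
Codon 4 GUC (Val): 10.4 per 1000.
Codon 5 AAA (Lys): 28.5 per 1000.
Codon 6 ACC (Thr): 36.7 per 1000.
Lowest frequency is 9.7 at codon 1.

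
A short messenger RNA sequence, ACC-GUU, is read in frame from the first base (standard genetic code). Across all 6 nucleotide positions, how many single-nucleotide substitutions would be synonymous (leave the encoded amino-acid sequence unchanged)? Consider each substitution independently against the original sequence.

Codon 1 (ACC, Thr): 3 synonymous substitutions.
Codon 2 (GUU, Val): 3 synonymous substitutions.
Total: 3 + 3 = 6.

6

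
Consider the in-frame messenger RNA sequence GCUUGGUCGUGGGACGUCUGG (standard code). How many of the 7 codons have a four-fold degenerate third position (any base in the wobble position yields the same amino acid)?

Codon 1 GCU (Ala): third position 4-fold.
Codon 2 UGG (Trp): third position 1-fold.
Codon 3 UCG (Ser): third position 4-fold.
Codon 4 UGG (Trp): third position 1-fold.
Codon 5 GAC (Asp): third position 2-fold.
Codon 6 GUC (Val): third position 4-fold.
Codon 7 UGG (Trp): third position 1-fold.
Four-fold degenerate third positions: 3.

3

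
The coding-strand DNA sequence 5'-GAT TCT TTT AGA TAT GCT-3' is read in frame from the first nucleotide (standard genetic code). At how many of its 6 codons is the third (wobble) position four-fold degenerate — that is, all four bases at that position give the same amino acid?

Codon 1 GAT (Asp): third position 2-fold.
Codon 2 TCT (Ser): third position 4-fold.
Codon 3 TTT (Phe): third position 2-fold.
Codon 4 AGA (Arg): third position 2-fold.
Codon 5 TAT (Tyr): third position 2-fold.
Codon 6 GCT (Ala): third position 4-fold.
Four-fold degenerate third positions: 2.

2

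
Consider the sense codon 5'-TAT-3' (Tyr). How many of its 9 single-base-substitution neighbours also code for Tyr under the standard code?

1

Position 1: none → 0 synonymous.
Position 2: none → 0 synonymous.
Position 3: TAC → 1 synonymous.
Total: 0 + 0 + 1 = 1.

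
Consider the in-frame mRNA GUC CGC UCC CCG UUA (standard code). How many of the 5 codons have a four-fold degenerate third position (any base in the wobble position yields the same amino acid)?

4

Codon 1 GUC (Val): third position 4-fold.
Codon 2 CGC (Arg): third position 4-fold.
Codon 3 UCC (Ser): third position 4-fold.
Codon 4 CCG (Pro): third position 4-fold.
Codon 5 UUA (Leu): third position 2-fold.
Four-fold degenerate third positions: 4.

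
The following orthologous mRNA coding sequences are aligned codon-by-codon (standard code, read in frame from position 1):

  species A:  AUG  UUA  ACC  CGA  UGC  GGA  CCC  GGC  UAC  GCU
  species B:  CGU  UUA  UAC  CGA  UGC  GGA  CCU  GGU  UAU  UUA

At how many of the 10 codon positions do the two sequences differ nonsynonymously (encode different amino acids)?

3

Codon 1: AUG Met / CGU Arg — nonsynonymous.
Codon 2: UUA Leu / UUA Leu — identical.
Codon 3: ACC Thr / UAC Tyr — nonsynonymous.
Codon 4: CGA Arg / CGA Arg — identical.
Codon 5: UGC Cys / UGC Cys — identical.
Codon 6: GGA Gly / GGA Gly — identical.
Codon 7: CCC Pro / CCU Pro — synonymous.
Codon 8: GGC Gly / GGU Gly — synonymous.
Codon 9: UAC Tyr / UAU Tyr — synonymous.
Codon 10: GCU Ala / UUA Leu — nonsynonymous.
Nonsynonymous differences: 3.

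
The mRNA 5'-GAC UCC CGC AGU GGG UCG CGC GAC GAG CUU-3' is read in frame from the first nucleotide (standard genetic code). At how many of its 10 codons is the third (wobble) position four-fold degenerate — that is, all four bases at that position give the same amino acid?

Codon 1 GAC (Asp): third position 2-fold.
Codon 2 UCC (Ser): third position 4-fold.
Codon 3 CGC (Arg): third position 4-fold.
Codon 4 AGU (Ser): third position 2-fold.
Codon 5 GGG (Gly): third position 4-fold.
Codon 6 UCG (Ser): third position 4-fold.
Codon 7 CGC (Arg): third position 4-fold.
Codon 8 GAC (Asp): third position 2-fold.
Codon 9 GAG (Glu): third position 2-fold.
Codon 10 CUU (Leu): third position 4-fold.
Four-fold degenerate third positions: 6.

6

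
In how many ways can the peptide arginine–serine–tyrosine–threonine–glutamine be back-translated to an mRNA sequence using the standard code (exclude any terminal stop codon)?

576

Arg: 6 codons.
Ser: 6 codons.
Tyr: 2 codons.
Thr: 4 codons.
Gln: 2 codons.
6 × 6 × 2 × 4 × 2 = 576.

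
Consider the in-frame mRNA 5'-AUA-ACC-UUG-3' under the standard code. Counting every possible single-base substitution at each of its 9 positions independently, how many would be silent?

7

Codon 1 (AUA, Ile): 2 synonymous substitutions.
Codon 2 (ACC, Thr): 3 synonymous substitutions.
Codon 3 (UUG, Leu): 2 synonymous substitutions.
Total: 2 + 3 + 2 = 7.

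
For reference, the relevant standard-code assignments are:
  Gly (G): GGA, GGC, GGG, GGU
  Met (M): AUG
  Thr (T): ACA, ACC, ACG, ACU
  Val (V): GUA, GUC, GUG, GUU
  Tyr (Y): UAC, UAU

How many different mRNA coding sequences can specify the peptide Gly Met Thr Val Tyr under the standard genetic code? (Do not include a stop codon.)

Gly: 4 codons.
Met: 1 codon.
Thr: 4 codons.
Val: 4 codons.
Tyr: 2 codons.
4 × 1 × 4 × 4 × 2 = 128.

128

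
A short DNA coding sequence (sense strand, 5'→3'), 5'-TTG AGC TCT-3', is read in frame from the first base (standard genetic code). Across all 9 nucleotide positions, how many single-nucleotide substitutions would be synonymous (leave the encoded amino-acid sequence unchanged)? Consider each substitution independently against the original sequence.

6

Codon 1 (TTG, Leu): 2 synonymous substitutions.
Codon 2 (AGC, Ser): 1 synonymous substitution.
Codon 3 (TCT, Ser): 3 synonymous substitutions.
Total: 2 + 1 + 3 = 6.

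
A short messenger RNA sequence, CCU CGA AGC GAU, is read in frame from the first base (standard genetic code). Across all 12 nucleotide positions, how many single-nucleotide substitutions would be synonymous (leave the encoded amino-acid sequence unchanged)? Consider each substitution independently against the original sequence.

9

Codon 1 (CCU, Pro): 3 synonymous substitutions.
Codon 2 (CGA, Arg): 4 synonymous substitutions.
Codon 3 (AGC, Ser): 1 synonymous substitution.
Codon 4 (GAU, Asp): 1 synonymous substitution.
Total: 3 + 4 + 1 + 1 = 9.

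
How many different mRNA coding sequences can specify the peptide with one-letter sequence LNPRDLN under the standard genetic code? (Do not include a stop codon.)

6912

Leu: 6 codons.
Asn: 2 codons.
Pro: 4 codons.
Arg: 6 codons.
Asp: 2 codons.
Leu: 6 codons.
Asn: 2 codons.
6 × 2 × 4 × 6 × 2 × 6 × 2 = 6912.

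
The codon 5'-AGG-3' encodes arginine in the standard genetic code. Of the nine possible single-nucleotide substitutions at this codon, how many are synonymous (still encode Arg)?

2

Position 1: CGG → 1 synonymous.
Position 2: none → 0 synonymous.
Position 3: AGA → 1 synonymous.
Total: 1 + 0 + 1 = 2.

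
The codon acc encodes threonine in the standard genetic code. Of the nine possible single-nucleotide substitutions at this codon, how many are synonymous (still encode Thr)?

3

Position 1: none → 0 synonymous.
Position 2: none → 0 synonymous.
Position 3: ACT, ACA, ACG → 3 synonymous.
Total: 0 + 0 + 3 = 3.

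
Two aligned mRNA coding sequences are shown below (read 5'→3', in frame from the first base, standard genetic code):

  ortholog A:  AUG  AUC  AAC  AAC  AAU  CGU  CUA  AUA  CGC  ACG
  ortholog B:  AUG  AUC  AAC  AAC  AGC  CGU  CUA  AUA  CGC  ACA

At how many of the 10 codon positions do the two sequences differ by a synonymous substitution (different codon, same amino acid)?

1

Codon 1: AUG Met / AUG Met — identical.
Codon 2: AUC Ile / AUC Ile — identical.
Codon 3: AAC Asn / AAC Asn — identical.
Codon 4: AAC Asn / AAC Asn — identical.
Codon 5: AAU Asn / AGC Ser — nonsynonymous.
Codon 6: CGU Arg / CGU Arg — identical.
Codon 7: CUA Leu / CUA Leu — identical.
Codon 8: AUA Ile / AUA Ile — identical.
Codon 9: CGC Arg / CGC Arg — identical.
Codon 10: ACG Thr / ACA Thr — synonymous.
Synonymous differences: 1.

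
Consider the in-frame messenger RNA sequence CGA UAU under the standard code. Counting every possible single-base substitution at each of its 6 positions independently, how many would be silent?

5

Codon 1 (CGA, Arg): 4 synonymous substitutions.
Codon 2 (UAU, Tyr): 1 synonymous substitution.
Total: 4 + 1 = 5.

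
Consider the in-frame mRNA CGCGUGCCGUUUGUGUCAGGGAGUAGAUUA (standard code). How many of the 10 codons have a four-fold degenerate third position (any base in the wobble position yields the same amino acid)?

6

Codon 1 CGC (Arg): third position 4-fold.
Codon 2 GUG (Val): third position 4-fold.
Codon 3 CCG (Pro): third position 4-fold.
Codon 4 UUU (Phe): third position 2-fold.
Codon 5 GUG (Val): third position 4-fold.
Codon 6 UCA (Ser): third position 4-fold.
Codon 7 GGG (Gly): third position 4-fold.
Codon 8 AGU (Ser): third position 2-fold.
Codon 9 AGA (Arg): third position 2-fold.
Codon 10 UUA (Leu): third position 2-fold.
Four-fold degenerate third positions: 6.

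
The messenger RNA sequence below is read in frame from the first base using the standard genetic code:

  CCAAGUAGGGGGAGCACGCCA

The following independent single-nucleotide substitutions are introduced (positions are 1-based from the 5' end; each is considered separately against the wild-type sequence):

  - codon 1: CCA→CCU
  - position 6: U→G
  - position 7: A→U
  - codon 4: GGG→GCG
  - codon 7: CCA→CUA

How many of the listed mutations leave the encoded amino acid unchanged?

Codon 1: CCA (Pro) → CCU (Pro) — synonymous.
Codon 2: AGU (Ser) → AGG (Arg) — missense.
Codon 3: AGG (Arg) → UGG (Trp) — missense.
Codon 4: GGG (Gly) → GCG (Ala) — missense.
Codon 7: CCA (Pro) → CUA (Leu) — missense.
Synonymous: 1 of 5.

1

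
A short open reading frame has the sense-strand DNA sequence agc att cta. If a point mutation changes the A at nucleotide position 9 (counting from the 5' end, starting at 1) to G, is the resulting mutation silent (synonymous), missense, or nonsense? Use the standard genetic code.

silent

Position 9 falls in codon 3: CTA → Leu.
After the substitution the codon is CTG → Leu.
Both encode Leu, so the change is synonymous.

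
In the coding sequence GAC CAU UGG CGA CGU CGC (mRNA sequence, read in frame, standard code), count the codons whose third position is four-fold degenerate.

3

Codon 1 GAC (Asp): third position 2-fold.
Codon 2 CAU (His): third position 2-fold.
Codon 3 UGG (Trp): third position 1-fold.
Codon 4 CGA (Arg): third position 4-fold.
Codon 5 CGU (Arg): third position 4-fold.
Codon 6 CGC (Arg): third position 4-fold.
Four-fold degenerate third positions: 3.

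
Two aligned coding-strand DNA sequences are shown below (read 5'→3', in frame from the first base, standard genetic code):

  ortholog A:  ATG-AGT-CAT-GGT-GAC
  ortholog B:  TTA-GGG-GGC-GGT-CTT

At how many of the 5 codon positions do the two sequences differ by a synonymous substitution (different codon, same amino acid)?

0

Codon 1: ATG Met / TTA Leu — nonsynonymous.
Codon 2: AGT Ser / GGG Gly — nonsynonymous.
Codon 3: CAT His / GGC Gly — nonsynonymous.
Codon 4: GGT Gly / GGT Gly — identical.
Codon 5: GAC Asp / CTT Leu — nonsynonymous.
Synonymous differences: 0.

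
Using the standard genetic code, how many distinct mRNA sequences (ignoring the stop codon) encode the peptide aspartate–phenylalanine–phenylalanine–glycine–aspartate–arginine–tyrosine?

768

Asp: 2 codons.
Phe: 2 codons.
Phe: 2 codons.
Gly: 4 codons.
Asp: 2 codons.
Arg: 6 codons.
Tyr: 2 codons.
2 × 2 × 2 × 4 × 2 × 6 × 2 = 768.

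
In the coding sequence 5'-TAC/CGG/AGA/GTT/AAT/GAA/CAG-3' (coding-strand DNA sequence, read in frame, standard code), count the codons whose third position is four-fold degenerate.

2

Codon 1 TAC (Tyr): third position 2-fold.
Codon 2 CGG (Arg): third position 4-fold.
Codon 3 AGA (Arg): third position 2-fold.
Codon 4 GTT (Val): third position 4-fold.
Codon 5 AAT (Asn): third position 2-fold.
Codon 6 GAA (Glu): third position 2-fold.
Codon 7 CAG (Gln): third position 2-fold.
Four-fold degenerate third positions: 2.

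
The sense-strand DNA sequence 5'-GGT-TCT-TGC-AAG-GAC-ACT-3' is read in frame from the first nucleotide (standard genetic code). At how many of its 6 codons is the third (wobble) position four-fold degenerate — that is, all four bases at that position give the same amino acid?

Codon 1 GGT (Gly): third position 4-fold.
Codon 2 TCT (Ser): third position 4-fold.
Codon 3 TGC (Cys): third position 2-fold.
Codon 4 AAG (Lys): third position 2-fold.
Codon 5 GAC (Asp): third position 2-fold.
Codon 6 ACT (Thr): third position 4-fold.
Four-fold degenerate third positions: 3.

3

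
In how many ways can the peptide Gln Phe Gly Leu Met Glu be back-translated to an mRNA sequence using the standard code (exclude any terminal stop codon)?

Gln: 2 codons.
Phe: 2 codons.
Gly: 4 codons.
Leu: 6 codons.
Met: 1 codon.
Glu: 2 codons.
2 × 2 × 4 × 6 × 1 × 2 = 192.

192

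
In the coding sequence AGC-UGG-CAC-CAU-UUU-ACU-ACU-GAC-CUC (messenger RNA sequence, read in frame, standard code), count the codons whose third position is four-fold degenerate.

3

Codon 1 AGC (Ser): third position 2-fold.
Codon 2 UGG (Trp): third position 1-fold.
Codon 3 CAC (His): third position 2-fold.
Codon 4 CAU (His): third position 2-fold.
Codon 5 UUU (Phe): third position 2-fold.
Codon 6 ACU (Thr): third position 4-fold.
Codon 7 ACU (Thr): third position 4-fold.
Codon 8 GAC (Asp): third position 2-fold.
Codon 9 CUC (Leu): third position 4-fold.
Four-fold degenerate third positions: 3.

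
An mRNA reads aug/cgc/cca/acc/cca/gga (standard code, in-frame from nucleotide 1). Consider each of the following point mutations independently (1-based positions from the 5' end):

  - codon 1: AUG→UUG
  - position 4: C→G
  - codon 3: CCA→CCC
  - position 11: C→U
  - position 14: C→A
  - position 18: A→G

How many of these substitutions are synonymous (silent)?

Codon 1: AUG (Met) → UUG (Leu) — missense.
Codon 2: CGC (Arg) → GGC (Gly) — missense.
Codon 3: CCA (Pro) → CCC (Pro) — synonymous.
Codon 4: ACC (Thr) → AUC (Ile) — missense.
Codon 5: CCA (Pro) → CAA (Gln) — missense.
Codon 6: GGA (Gly) → GGG (Gly) — synonymous.
Synonymous: 2 of 6.

2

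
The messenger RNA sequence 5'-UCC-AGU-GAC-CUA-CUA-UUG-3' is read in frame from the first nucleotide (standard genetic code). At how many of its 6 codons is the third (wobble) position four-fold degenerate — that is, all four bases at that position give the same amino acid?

3

Codon 1 UCC (Ser): third position 4-fold.
Codon 2 AGU (Ser): third position 2-fold.
Codon 3 GAC (Asp): third position 2-fold.
Codon 4 CUA (Leu): third position 4-fold.
Codon 5 CUA (Leu): third position 4-fold.
Codon 6 UUG (Leu): third position 2-fold.
Four-fold degenerate third positions: 3.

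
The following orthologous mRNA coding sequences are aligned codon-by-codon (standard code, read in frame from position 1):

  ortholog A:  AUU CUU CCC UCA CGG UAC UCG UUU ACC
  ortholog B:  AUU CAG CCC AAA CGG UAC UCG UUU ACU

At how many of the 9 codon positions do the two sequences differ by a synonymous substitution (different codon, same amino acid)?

1

Codon 1: AUU Ile / AUU Ile — identical.
Codon 2: CUU Leu / CAG Gln — nonsynonymous.
Codon 3: CCC Pro / CCC Pro — identical.
Codon 4: UCA Ser / AAA Lys — nonsynonymous.
Codon 5: CGG Arg / CGG Arg — identical.
Codon 6: UAC Tyr / UAC Tyr — identical.
Codon 7: UCG Ser / UCG Ser — identical.
Codon 8: UUU Phe / UUU Phe — identical.
Codon 9: ACC Thr / ACU Thr — synonymous.
Synonymous differences: 1.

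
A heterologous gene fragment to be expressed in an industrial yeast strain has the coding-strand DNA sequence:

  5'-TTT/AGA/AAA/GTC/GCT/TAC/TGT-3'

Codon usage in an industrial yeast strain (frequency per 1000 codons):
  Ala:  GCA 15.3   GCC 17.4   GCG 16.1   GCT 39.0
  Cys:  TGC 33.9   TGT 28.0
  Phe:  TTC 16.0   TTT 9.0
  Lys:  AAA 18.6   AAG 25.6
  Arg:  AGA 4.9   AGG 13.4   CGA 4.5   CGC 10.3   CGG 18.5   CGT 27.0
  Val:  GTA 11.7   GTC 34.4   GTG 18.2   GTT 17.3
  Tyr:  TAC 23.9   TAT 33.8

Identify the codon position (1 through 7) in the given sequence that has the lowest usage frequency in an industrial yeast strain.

Codon 1 TTT (Phe): 9.0 per 1000.
Codon 2 AGA (Arg): 4.9 per 1000.
Codon 3 AAA (Lys): 18.6 per 1000.
Codon 4 GTC (Val): 34.4 per 1000.
Codon 5 GCT (Ala): 39.0 per 1000.
Codon 6 TAC (Tyr): 23.9 per 1000.
Codon 7 TGT (Cys): 28.0 per 1000.
Lowest frequency is 4.9 at codon 2.

2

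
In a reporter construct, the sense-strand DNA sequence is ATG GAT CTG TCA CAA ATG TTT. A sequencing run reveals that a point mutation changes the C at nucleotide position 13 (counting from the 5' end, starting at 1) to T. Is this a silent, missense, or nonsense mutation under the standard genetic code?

nonsense

Position 13 falls in codon 5: CAA → Gln.
After the substitution the codon is TAA → Stop.
The new codon is a stop codon, so this is a nonsense mutation.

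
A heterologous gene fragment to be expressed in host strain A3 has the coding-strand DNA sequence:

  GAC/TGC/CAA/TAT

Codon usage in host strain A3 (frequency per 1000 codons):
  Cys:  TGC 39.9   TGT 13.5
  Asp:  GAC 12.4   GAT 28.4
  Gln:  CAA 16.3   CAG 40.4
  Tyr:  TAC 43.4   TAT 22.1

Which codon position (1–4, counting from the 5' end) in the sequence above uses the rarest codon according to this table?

Codon 1 GAC (Asp): 12.4 per 1000.
Codon 2 TGC (Cys): 39.9 per 1000.
Codon 3 CAA (Gln): 16.3 per 1000.
Codon 4 TAT (Tyr): 22.1 per 1000.
Lowest frequency is 12.4 at codon 1.

1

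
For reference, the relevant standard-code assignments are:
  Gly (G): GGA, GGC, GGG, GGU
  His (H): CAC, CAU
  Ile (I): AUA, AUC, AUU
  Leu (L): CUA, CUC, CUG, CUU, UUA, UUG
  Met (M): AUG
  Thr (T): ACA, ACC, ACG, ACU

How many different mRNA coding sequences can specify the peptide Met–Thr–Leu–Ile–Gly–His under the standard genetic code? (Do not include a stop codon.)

576

Met: 1 codon.
Thr: 4 codons.
Leu: 6 codons.
Ile: 3 codons.
Gly: 4 codons.
His: 2 codons.
1 × 4 × 6 × 3 × 4 × 2 = 576.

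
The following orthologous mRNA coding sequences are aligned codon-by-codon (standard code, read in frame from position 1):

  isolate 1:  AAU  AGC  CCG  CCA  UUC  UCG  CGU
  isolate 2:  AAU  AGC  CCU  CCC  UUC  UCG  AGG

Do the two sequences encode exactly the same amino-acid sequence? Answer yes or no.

Codon 1: AAU Asn / AAU Asn — identical.
Codon 2: AGC Ser / AGC Ser — identical.
Codon 3: CCG Pro / CCU Pro — synonymous.
Codon 4: CCA Pro / CCC Pro — synonymous.
Codon 5: UUC Phe / UUC Phe — identical.
Codon 6: UCG Ser / UCG Ser — identical.
Codon 7: CGU Arg / AGG Arg — synonymous.
Nonsynonymous differences: 0 → same protein.

yes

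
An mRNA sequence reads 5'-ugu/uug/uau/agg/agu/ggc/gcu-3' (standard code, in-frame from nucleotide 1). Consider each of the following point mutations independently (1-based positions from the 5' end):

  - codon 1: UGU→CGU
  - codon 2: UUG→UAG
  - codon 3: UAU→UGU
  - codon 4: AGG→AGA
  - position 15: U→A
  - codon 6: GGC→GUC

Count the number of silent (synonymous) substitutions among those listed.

1

Codon 1: UGU (Cys) → CGU (Arg) — missense.
Codon 2: UUG (Leu) → UAG (Stop) — nonsense.
Codon 3: UAU (Tyr) → UGU (Cys) — missense.
Codon 4: AGG (Arg) → AGA (Arg) — synonymous.
Codon 5: AGU (Ser) → AGA (Arg) — missense.
Codon 6: GGC (Gly) → GUC (Val) — missense.
Synonymous: 1 of 6.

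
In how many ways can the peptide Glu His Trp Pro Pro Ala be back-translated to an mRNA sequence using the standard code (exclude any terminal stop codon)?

256

Glu: 2 codons.
His: 2 codons.
Trp: 1 codon.
Pro: 4 codons.
Pro: 4 codons.
Ala: 4 codons.
2 × 2 × 1 × 4 × 4 × 4 = 256.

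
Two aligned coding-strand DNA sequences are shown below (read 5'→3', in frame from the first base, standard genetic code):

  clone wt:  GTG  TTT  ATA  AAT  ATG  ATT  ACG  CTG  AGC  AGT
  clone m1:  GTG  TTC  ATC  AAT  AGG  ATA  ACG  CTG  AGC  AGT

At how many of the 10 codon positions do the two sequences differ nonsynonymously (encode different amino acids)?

1

Codon 1: GTG Val / GTG Val — identical.
Codon 2: TTT Phe / TTC Phe — synonymous.
Codon 3: ATA Ile / ATC Ile — synonymous.
Codon 4: AAT Asn / AAT Asn — identical.
Codon 5: ATG Met / AGG Arg — nonsynonymous.
Codon 6: ATT Ile / ATA Ile — synonymous.
Codon 7: ACG Thr / ACG Thr — identical.
Codon 8: CTG Leu / CTG Leu — identical.
Codon 9: AGC Ser / AGC Ser — identical.
Codon 10: AGT Ser / AGT Ser — identical.
Nonsynonymous differences: 1.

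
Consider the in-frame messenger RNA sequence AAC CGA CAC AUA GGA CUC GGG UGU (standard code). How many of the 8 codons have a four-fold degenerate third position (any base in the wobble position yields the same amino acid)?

4

Codon 1 AAC (Asn): third position 2-fold.
Codon 2 CGA (Arg): third position 4-fold.
Codon 3 CAC (His): third position 2-fold.
Codon 4 AUA (Ile): third position 3-fold.
Codon 5 GGA (Gly): third position 4-fold.
Codon 6 CUC (Leu): third position 4-fold.
Codon 7 GGG (Gly): third position 4-fold.
Codon 8 UGU (Cys): third position 2-fold.
Four-fold degenerate third positions: 4.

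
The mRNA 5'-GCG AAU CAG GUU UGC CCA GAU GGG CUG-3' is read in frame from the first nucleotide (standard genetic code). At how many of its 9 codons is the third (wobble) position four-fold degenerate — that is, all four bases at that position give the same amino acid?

Codon 1 GCG (Ala): third position 4-fold.
Codon 2 AAU (Asn): third position 2-fold.
Codon 3 CAG (Gln): third position 2-fold.
Codon 4 GUU (Val): third position 4-fold.
Codon 5 UGC (Cys): third position 2-fold.
Codon 6 CCA (Pro): third position 4-fold.
Codon 7 GAU (Asp): third position 2-fold.
Codon 8 GGG (Gly): third position 4-fold.
Codon 9 CUG (Leu): third position 4-fold.
Four-fold degenerate third positions: 5.

5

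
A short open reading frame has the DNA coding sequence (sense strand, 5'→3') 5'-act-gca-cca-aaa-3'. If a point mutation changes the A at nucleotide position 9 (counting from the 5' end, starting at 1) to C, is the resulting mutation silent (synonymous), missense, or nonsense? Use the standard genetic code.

Position 9 falls in codon 3: CCA → Pro.
After the substitution the codon is CCC → Pro.
Both encode Pro, so the change is synonymous.

silent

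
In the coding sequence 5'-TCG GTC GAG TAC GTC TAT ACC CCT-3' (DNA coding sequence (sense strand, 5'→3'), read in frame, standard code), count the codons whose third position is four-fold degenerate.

5

Codon 1 TCG (Ser): third position 4-fold.
Codon 2 GTC (Val): third position 4-fold.
Codon 3 GAG (Glu): third position 2-fold.
Codon 4 TAC (Tyr): third position 2-fold.
Codon 5 GTC (Val): third position 4-fold.
Codon 6 TAT (Tyr): third position 2-fold.
Codon 7 ACC (Thr): third position 4-fold.
Codon 8 CCT (Pro): third position 4-fold.
Four-fold degenerate third positions: 5.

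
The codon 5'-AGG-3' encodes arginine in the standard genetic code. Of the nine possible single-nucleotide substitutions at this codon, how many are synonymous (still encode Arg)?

Position 1: CGG → 1 synonymous.
Position 2: none → 0 synonymous.
Position 3: AGA → 1 synonymous.
Total: 1 + 0 + 1 = 2.

2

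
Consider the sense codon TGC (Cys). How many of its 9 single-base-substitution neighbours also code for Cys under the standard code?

Position 1: none → 0 synonymous.
Position 2: none → 0 synonymous.
Position 3: TGT → 1 synonymous.
Total: 0 + 0 + 1 = 1.

1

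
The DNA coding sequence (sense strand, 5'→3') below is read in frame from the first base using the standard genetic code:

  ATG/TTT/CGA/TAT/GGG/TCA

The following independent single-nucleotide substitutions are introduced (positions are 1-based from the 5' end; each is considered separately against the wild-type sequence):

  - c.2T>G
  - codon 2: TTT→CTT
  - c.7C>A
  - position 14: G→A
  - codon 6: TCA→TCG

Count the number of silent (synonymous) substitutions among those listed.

Codon 1: ATG (Met) → AGG (Arg) — missense.
Codon 2: TTT (Phe) → CTT (Leu) — missense.
Codon 3: CGA (Arg) → AGA (Arg) — synonymous.
Codon 5: GGG (Gly) → GAG (Glu) — missense.
Codon 6: TCA (Ser) → TCG (Ser) — synonymous.
Synonymous: 2 of 5.

2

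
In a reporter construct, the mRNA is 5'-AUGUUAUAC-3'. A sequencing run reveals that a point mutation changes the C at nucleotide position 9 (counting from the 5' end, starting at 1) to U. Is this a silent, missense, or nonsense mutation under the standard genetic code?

Position 9 falls in codon 3: UAC → Tyr.
After the substitution the codon is UAU → Tyr.
Both encode Tyr, so the change is synonymous.

silent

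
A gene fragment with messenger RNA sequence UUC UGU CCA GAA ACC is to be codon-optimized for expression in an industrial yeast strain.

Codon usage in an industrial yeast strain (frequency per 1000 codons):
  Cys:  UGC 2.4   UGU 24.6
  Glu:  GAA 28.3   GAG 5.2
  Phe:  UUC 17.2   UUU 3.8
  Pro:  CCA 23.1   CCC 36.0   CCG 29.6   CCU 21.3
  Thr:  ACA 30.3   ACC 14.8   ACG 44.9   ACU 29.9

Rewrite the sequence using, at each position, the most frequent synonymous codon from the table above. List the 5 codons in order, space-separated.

Codon 1 (Phe): best is UUC at 17.2.
Codon 2 (Cys): best is UGU at 24.6.
Codon 3 (Pro): best is CCC at 36.0.
Codon 4 (Glu): best is GAA at 28.3.
Codon 5 (Thr): best is ACG at 44.9.

UUC UGU CCC GAA ACG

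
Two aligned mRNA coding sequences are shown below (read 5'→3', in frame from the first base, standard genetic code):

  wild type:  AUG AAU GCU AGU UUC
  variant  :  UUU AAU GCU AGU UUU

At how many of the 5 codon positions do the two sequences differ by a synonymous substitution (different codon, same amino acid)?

1

Codon 1: AUG Met / UUU Phe — nonsynonymous.
Codon 2: AAU Asn / AAU Asn — identical.
Codon 3: GCU Ala / GCU Ala — identical.
Codon 4: AGU Ser / AGU Ser — identical.
Codon 5: UUC Phe / UUU Phe — synonymous.
Synonymous differences: 1.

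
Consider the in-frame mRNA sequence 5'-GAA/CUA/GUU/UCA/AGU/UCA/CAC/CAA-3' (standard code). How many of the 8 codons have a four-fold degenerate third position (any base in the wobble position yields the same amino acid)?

Codon 1 GAA (Glu): third position 2-fold.
Codon 2 CUA (Leu): third position 4-fold.
Codon 3 GUU (Val): third position 4-fold.
Codon 4 UCA (Ser): third position 4-fold.
Codon 5 AGU (Ser): third position 2-fold.
Codon 6 UCA (Ser): third position 4-fold.
Codon 7 CAC (His): third position 2-fold.
Codon 8 CAA (Gln): third position 2-fold.
Four-fold degenerate third positions: 4.

4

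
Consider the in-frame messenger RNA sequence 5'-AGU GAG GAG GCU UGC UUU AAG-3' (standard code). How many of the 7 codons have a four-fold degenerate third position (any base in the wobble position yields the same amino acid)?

Codon 1 AGU (Ser): third position 2-fold.
Codon 2 GAG (Glu): third position 2-fold.
Codon 3 GAG (Glu): third position 2-fold.
Codon 4 GCU (Ala): third position 4-fold.
Codon 5 UGC (Cys): third position 2-fold.
Codon 6 UUU (Phe): third position 2-fold.
Codon 7 AAG (Lys): third position 2-fold.
Four-fold degenerate third positions: 1.

1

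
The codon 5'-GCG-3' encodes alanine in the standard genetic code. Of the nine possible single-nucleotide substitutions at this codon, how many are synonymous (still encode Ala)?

Position 1: none → 0 synonymous.
Position 2: none → 0 synonymous.
Position 3: GCU, GCC, GCA → 3 synonymous.
Total: 0 + 0 + 3 = 3.

3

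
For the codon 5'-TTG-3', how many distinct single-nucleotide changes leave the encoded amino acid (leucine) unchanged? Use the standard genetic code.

2

Position 1: CTG → 1 synonymous.
Position 2: none → 0 synonymous.
Position 3: TTA → 1 synonymous.
Total: 1 + 0 + 1 = 2.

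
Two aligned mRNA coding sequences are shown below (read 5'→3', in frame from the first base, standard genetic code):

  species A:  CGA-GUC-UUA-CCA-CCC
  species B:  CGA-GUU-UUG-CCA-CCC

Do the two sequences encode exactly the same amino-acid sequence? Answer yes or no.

yes

Codon 1: CGA Arg / CGA Arg — identical.
Codon 2: GUC Val / GUU Val — synonymous.
Codon 3: UUA Leu / UUG Leu — synonymous.
Codon 4: CCA Pro / CCA Pro — identical.
Codon 5: CCC Pro / CCC Pro — identical.
Nonsynonymous differences: 0 → same protein.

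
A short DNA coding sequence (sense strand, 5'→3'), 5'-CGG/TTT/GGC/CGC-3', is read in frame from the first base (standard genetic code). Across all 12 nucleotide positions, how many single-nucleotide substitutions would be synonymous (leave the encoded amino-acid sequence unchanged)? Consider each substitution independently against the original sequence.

11

Codon 1 (CGG, Arg): 4 synonymous substitutions.
Codon 2 (TTT, Phe): 1 synonymous substitution.
Codon 3 (GGC, Gly): 3 synonymous substitutions.
Codon 4 (CGC, Arg): 3 synonymous substitutions.
Total: 4 + 1 + 3 + 3 = 11.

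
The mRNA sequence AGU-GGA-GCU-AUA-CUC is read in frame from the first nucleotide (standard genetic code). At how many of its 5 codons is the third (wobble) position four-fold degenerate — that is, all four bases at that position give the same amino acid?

Codon 1 AGU (Ser): third position 2-fold.
Codon 2 GGA (Gly): third position 4-fold.
Codon 3 GCU (Ala): third position 4-fold.
Codon 4 AUA (Ile): third position 3-fold.
Codon 5 CUC (Leu): third position 4-fold.
Four-fold degenerate third positions: 3.

3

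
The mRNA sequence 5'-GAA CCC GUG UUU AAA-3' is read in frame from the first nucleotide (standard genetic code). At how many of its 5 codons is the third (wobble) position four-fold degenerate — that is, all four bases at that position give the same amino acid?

Codon 1 GAA (Glu): third position 2-fold.
Codon 2 CCC (Pro): third position 4-fold.
Codon 3 GUG (Val): third position 4-fold.
Codon 4 UUU (Phe): third position 2-fold.
Codon 5 AAA (Lys): third position 2-fold.
Four-fold degenerate third positions: 2.

2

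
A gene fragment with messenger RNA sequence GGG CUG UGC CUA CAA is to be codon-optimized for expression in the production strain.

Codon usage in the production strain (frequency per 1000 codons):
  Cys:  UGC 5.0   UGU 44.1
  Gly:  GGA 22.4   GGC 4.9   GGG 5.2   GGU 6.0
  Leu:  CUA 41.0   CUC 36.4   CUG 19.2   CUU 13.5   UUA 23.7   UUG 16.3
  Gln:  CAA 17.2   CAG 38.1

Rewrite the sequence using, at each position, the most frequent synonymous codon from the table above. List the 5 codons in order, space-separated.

GGA CUA UGU CUA CAG

Codon 1 (Gly): best is GGA at 22.4.
Codon 2 (Leu): best is CUA at 41.0.
Codon 3 (Cys): best is UGU at 44.1.
Codon 4 (Leu): best is CUA at 41.0.
Codon 5 (Gln): best is CAG at 38.1.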